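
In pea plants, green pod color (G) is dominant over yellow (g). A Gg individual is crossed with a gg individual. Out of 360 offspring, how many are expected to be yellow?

Punnett square for Gg × gg:
Offspring genotypes: 2 Gg, 2 gg
green: 2, yellow: 2
yellow: 2 out of 4 → fraction 1/2
Expected count = 1/2 × 360 = 180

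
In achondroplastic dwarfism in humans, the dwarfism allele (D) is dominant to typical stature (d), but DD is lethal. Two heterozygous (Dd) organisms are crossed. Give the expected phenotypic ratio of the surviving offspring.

Cross: Dd × Dd
Punnett square offspring (before lethality): 1 DD, 2 Dd, 1 dd
The DD genotype is lethal (embryos die); surviving offspring: 2 Dd, 1 dd
Ratio: 2 achondroplastic dwarf : 1 typical stature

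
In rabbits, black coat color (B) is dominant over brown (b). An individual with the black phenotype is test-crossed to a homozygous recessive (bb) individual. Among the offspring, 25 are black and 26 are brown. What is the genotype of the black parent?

Test cross: ? × bb
Offspring: 25 black, 26 brown — approximately 1:1.
A 1:1 ratio in a test cross indicates the unknown parent is heterozygous (Bb).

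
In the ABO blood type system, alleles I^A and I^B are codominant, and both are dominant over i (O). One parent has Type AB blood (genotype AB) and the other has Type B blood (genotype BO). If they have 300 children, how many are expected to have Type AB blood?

Cross: AB × BO
Possible offspring genotypes: 1 AB, 1 AO, 1 BB, 1 BO
Blood type counts: 1 Type AB, 1 Type A, 2 Type B
Probability of Type AB: 1/4
Expected count = 1/4 × 300 = 75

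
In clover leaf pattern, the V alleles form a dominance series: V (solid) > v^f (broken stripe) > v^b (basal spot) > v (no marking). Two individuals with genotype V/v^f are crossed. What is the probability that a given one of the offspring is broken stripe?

Cross: V/v^f × V/v^f
Allele dominance: V > v^f > v^b > v
Offspring genotypes: 1 V/V, 2 V/v^f, 1 v^f/v^f
Phenotype counts: 3 solid, 1 broken stripe
broken stripe: 1 out of 4
Probability: 1/4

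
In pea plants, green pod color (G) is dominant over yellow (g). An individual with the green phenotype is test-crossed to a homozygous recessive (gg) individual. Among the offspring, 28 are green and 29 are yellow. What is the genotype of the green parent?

Test cross: ? × gg
Offspring: 28 green, 29 yellow — approximately 1:1.
A 1:1 ratio in a test cross indicates the unknown parent is heterozygous (Gg).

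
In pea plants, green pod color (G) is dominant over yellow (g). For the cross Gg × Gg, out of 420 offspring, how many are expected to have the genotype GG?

Punnett square for Gg × Gg:
Offspring genotypes: 1 GG, 2 Gg, 1 gg
Total offspring: 4
Count with target: 1
Probability: 1/4
Expected count = 1/4 × 420 = 105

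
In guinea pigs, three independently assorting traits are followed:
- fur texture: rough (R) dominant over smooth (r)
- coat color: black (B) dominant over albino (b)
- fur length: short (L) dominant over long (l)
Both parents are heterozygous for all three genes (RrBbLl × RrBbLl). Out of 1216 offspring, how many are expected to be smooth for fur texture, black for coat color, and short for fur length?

Trihybrid cross: RrBbLl × RrBbLl
Each trait segregates independently with a 3:1 phenotypic ratio, so each gene contributes 3/4 (dominant) or 1/4 (recessive).
Target: smooth (fur texture), black (coat color), short (fur length)
Probability = product of independent per-trait probabilities
= 1/4 × 3/4 × 3/4 = 9/64
Expected count = 9/64 × 1216 = 171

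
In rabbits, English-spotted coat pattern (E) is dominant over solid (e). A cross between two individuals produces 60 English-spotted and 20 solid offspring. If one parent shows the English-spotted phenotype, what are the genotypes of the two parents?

Observed offspring: 60 English-spotted, 20 solid
The observed ratio simplifies to 3:1. Solid (ee) offspring appear, so each parent must contribute one e allele. The parent stated to show English-spotted carries E, so it is Ee. The other parent is then either Ee or ee: Ee × ee would give a 1:1 split, whereas Ee × Ee gives 3:1 — matching the data. So both parents are heterozygous (Ee × Ee).
Parent genotypes: Ee × Ee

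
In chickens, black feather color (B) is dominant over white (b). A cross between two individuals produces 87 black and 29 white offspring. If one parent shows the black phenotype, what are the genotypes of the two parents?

Observed offspring: 87 black, 29 white
The observed ratio simplifies to 3:1. White (bb) offspring appear, so each parent must contribute one b allele. The parent stated to show black carries B, so it is Bb. The other parent is then either Bb or bb: Bb × bb would give a 1:1 split, whereas Bb × Bb gives 3:1 — matching the data. So both parents are heterozygous (Bb × Bb).
Parent genotypes: Bb × Bb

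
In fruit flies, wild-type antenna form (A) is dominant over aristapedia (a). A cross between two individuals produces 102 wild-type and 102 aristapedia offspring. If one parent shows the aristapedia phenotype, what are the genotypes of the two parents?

Observed offspring: 102 wild-type, 102 aristapedia
The observed ratio simplifies to 1:1. One parent shows aristapedia, so its genotype must be aa. A 1:1 offspring split requires the other parent to be heterozygous (Aa).
Parent genotypes: aa × Aa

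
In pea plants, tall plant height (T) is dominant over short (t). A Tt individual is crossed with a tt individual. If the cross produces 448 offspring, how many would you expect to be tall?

Punnett square for Tt × tt:
Offspring genotypes: 2 Tt, 2 tt
tall: 2, short: 2
tall: 2 out of 4 → fraction 1/2
Expected count = 1/2 × 448 = 224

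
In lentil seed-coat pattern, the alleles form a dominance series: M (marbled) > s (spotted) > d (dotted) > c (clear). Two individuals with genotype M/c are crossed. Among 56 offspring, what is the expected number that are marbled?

Cross: M/c × M/c
Allele dominance: M > s > d > c
Offspring genotypes: 1 M/M, 2 M/c, 1 c/c
Phenotype counts: 3 marbled, 1 clear
marbled: 3 out of 4 → fraction 3/4
Expected count = 3/4 × 56 = 42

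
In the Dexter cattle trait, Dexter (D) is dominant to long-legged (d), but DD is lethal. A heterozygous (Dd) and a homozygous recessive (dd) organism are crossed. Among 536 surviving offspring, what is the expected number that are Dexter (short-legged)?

Cross: Dd × dd
Punnett square offspring (before lethality): 2 Dd, 2 dd
No DD offspring are produced in this cross.
Dexter (short-legged): 2 out of 4 → fraction 1/2
Expected count = 1/2 × 536 = 268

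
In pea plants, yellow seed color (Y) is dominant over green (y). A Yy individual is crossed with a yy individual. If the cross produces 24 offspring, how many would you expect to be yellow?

Punnett square for Yy × yy:
Offspring genotypes: 2 Yy, 2 yy
yellow: 2, green: 2
yellow: 2 out of 4 → fraction 1/2
Expected count = 1/2 × 24 = 12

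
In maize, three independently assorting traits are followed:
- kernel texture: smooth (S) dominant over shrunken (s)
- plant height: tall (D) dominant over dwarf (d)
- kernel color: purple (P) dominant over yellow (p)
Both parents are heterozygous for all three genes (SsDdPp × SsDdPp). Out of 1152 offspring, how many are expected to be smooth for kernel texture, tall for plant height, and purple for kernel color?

Trihybrid cross: SsDdPp × SsDdPp
Each trait segregates independently with a 3:1 phenotypic ratio, so each gene contributes 3/4 (dominant) or 1/4 (recessive).
Target: smooth (kernel texture), tall (plant height), purple (kernel color)
Probability = product of independent per-trait probabilities
= 3/4 × 3/4 × 3/4 = 27/64
Expected count = 27/64 × 1152 = 486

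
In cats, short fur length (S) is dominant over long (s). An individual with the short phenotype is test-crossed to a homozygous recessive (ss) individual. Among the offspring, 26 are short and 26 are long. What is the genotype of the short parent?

Test cross: ? × ss
Offspring: 26 short, 26 long — approximately 1:1.
A 1:1 ratio in a test cross indicates the unknown parent is heterozygous (Ss).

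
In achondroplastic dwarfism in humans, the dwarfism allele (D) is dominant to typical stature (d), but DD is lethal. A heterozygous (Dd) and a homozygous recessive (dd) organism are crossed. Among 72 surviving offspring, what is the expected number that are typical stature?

Cross: Dd × dd
Punnett square offspring (before lethality): 2 Dd, 2 dd
No DD offspring are produced in this cross.
typical stature: 2 out of 4 → fraction 1/2
Expected count = 1/2 × 72 = 36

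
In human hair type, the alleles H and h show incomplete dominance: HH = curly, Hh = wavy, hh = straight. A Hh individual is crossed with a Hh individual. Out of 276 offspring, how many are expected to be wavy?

Punnett square for Hh × Hh:
Offspring genotypes: 1 HH, 2 Hh, 1 hh
Phenotype counts: 1 curly, 2 wavy, 1 straight
wavy: 2 out of 4 → fraction 1/2
Expected count = 1/2 × 276 = 138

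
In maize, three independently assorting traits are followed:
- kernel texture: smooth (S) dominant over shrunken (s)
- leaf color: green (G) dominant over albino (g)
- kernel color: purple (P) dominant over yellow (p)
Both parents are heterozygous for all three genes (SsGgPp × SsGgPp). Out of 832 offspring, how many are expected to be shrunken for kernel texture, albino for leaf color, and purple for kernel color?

Trihybrid cross: SsGgPp × SsGgPp
Each trait segregates independently with a 3:1 phenotypic ratio, so each gene contributes 3/4 (dominant) or 1/4 (recessive).
Target: shrunken (kernel texture), albino (leaf color), purple (kernel color)
Probability = product of independent per-trait probabilities
= 1/4 × 1/4 × 3/4 = 3/64
Expected count = 3/64 × 832 = 39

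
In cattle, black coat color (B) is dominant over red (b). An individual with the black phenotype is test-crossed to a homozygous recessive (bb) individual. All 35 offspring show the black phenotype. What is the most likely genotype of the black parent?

Test cross: ? × bb
All offspring are black.
If the unknown parent were heterozygous (Bb), about half of 35 offspring would be red; none are. The unknown parent is most likely homozygous dominant (BB).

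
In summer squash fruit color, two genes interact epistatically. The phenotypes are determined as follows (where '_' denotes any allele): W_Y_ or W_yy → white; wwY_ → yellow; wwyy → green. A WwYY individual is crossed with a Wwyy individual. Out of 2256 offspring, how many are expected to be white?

Cross: WwYY × Wwyy — consider each gene separately:
W gene: Ww × Ww → 1 WW, 2 Ww, 1 ww → 3 W_ : 1 ww (out of 4)
Y gene: YY × yy → 4 Yy → 4 Y_ (out of 4)
Genotype classes (out of 4 × 4 = 16): W_Y_ = 3×4 = 12; wwY_ = 1×4 = 4
Apply the phenotype rules: W_Y_ (12) → white; wwY_ (4) → yellow
Phenotype counts (out of 16): 12 white, 4 yellow
white: 12 out of 16 → fraction 3/4
Expected count = 3/4 × 2256 = 1692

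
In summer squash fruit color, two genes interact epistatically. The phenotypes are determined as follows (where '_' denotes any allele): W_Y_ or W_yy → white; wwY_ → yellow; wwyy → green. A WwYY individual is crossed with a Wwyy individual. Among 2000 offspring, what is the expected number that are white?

Cross: WwYY × Wwyy — consider each gene separately:
W gene: Ww × Ww → 1 WW, 2 Ww, 1 ww → 3 W_ : 1 ww (out of 4)
Y gene: YY × yy → 4 Yy → 4 Y_ (out of 4)
Genotype classes (out of 4 × 4 = 16): W_Y_ = 3×4 = 12; wwY_ = 1×4 = 4
Apply the phenotype rules: W_Y_ (12) → white; wwY_ (4) → yellow
Phenotype counts (out of 16): 12 white, 4 yellow
white: 12 out of 16 → fraction 3/4
Expected count = 3/4 × 2000 = 1500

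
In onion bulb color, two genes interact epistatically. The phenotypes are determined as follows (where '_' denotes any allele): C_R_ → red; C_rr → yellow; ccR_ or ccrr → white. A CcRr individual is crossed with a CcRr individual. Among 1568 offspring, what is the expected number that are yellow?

Cross: CcRr × CcRr — consider each gene separately:
C gene: Cc × Cc → 1 CC, 2 Cc, 1 cc → 3 C_ : 1 cc (out of 4)
R gene: Rr × Rr → 1 RR, 2 Rr, 1 rr → 3 R_ : 1 rr (out of 4)
Genotype classes (out of 4 × 4 = 16): C_R_ = 3×3 = 9; C_rr = 3×1 = 3; ccR_ = 1×3 = 3; ccrr = 1×1 = 1
Apply the phenotype rules: C_R_ (9) → red; C_rr (3) → yellow; ccR_ (3) + ccrr (1) → white
Phenotype counts (out of 16): 9 red, 3 yellow, 4 white
yellow: 3 out of 16 → fraction 3/16
Expected count = 3/16 × 1568 = 294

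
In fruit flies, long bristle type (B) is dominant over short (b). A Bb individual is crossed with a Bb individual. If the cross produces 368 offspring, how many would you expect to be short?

Punnett square for Bb × Bb:
Offspring genotypes: 1 BB, 2 Bb, 1 bb
long: 3, short: 1
short: 1 out of 4 → fraction 1/4
Expected count = 1/4 × 368 = 92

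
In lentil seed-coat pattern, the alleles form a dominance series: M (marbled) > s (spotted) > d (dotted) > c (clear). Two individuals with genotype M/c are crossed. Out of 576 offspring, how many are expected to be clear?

Cross: M/c × M/c
Allele dominance: M > s > d > c
Offspring genotypes: 1 M/M, 2 M/c, 1 c/c
Phenotype counts: 3 marbled, 1 clear
clear: 1 out of 4 → fraction 1/4
Expected count = 1/4 × 576 = 144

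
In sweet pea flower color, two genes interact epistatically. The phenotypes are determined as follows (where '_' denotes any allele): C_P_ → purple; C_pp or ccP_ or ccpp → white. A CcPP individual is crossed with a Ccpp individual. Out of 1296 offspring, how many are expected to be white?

Cross: CcPP × Ccpp — consider each gene separately:
C gene: Cc × Cc → 1 CC, 2 Cc, 1 cc → 3 C_ : 1 cc (out of 4)
P gene: PP × pp → 4 Pp → 4 P_ (out of 4)
Genotype classes (out of 4 × 4 = 16): C_P_ = 3×4 = 12; ccP_ = 1×4 = 4
Apply the phenotype rules: C_P_ (12) → purple; ccP_ (4) → white
Phenotype counts (out of 16): 12 purple, 4 white
white: 4 out of 16 → fraction 1/4
Expected count = 1/4 × 1296 = 324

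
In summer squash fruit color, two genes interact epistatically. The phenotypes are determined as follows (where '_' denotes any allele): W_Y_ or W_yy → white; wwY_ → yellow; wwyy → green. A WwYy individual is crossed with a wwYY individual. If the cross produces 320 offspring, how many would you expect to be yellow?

Cross: WwYy × wwYY — consider each gene separately:
W gene: Ww × ww → 2 Ww, 2 ww → 2 W_ : 2 ww (out of 4)
Y gene: Yy × YY → 2 YY, 2 Yy → 4 Y_ (out of 4)
Genotype classes (out of 4 × 4 = 16): W_Y_ = 2×4 = 8; wwY_ = 2×4 = 8
Apply the phenotype rules: W_Y_ (8) → white; wwY_ (8) → yellow
Phenotype counts (out of 16): 8 white, 8 yellow
yellow: 8 out of 16 → fraction 1/2
Expected count = 1/2 × 320 = 160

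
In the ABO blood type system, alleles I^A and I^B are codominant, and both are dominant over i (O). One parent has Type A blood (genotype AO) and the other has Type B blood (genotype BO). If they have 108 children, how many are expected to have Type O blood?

Cross: AO × BO
Possible offspring genotypes: 1 AB, 1 AO, 1 BO, 1 OO
Blood type counts: 1 Type AB, 1 Type A, 1 Type B, 1 Type O
Probability of Type O: 1/4
Expected count = 1/4 × 108 = 27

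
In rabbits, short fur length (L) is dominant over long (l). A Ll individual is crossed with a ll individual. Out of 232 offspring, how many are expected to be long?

Punnett square for Ll × ll:
Offspring genotypes: 2 Ll, 2 ll
short: 2, long: 2
long: 2 out of 4 → fraction 1/2
Expected count = 1/2 × 232 = 116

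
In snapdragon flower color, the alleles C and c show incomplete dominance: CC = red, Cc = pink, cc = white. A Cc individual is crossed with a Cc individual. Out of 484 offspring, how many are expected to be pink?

Punnett square for Cc × Cc:
Offspring genotypes: 1 CC, 2 Cc, 1 cc
Phenotype counts: 1 red, 2 pink, 1 white
pink: 2 out of 4 → fraction 1/2
Expected count = 1/2 × 484 = 242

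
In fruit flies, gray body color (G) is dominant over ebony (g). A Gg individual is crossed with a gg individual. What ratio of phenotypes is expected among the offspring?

Punnett square for Gg × gg:
Offspring genotypes: 2 Gg, 2 gg
gray: 2, ebony: 2
Ratio: 1:1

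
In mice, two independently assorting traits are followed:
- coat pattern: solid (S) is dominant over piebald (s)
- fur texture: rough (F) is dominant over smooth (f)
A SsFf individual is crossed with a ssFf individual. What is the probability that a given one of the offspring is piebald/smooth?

Dihybrid cross SsFf × ssFf — consider each gene separately:
coat pattern: Ss × ss → 2 Ss, 2 ss → 2 S_ : 2 ss (out of 4)
fur texture: Ff × Ff → 1 FF, 2 Ff, 1 ff → 3 F_ : 1 ff (out of 4)
Combine (counts out of 4 × 4 = 16): solid/rough (S_F_) = 2×3 = 6; solid/smooth (S_ff) = 2×1 = 2; piebald/rough (ssF_) = 2×3 = 6; piebald/smooth (ssff) = 2×1 = 2
Phenotype counts (out of 16): 6 solid/rough, 2 solid/smooth, 6 piebald/rough, 2 piebald/smooth
piebald/smooth: 2 out of 16
Probability: 2/16 = 1/8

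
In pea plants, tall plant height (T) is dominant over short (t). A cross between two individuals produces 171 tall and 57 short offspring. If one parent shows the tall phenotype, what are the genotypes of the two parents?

Observed offspring: 171 tall, 57 short
The observed ratio simplifies to 3:1. Short (tt) offspring appear, so each parent must contribute one t allele. The parent stated to show tall carries T, so it is Tt. The other parent is then either Tt or tt: Tt × tt would give a 1:1 split, whereas Tt × Tt gives 3:1 — matching the data. So both parents are heterozygous (Tt × Tt).
Parent genotypes: Tt × Tt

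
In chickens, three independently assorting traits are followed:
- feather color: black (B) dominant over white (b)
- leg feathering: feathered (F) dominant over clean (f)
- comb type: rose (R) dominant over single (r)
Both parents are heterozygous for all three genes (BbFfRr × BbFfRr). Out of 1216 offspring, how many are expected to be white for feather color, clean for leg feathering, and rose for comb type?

Trihybrid cross: BbFfRr × BbFfRr
Each trait segregates independently with a 3:1 phenotypic ratio, so each gene contributes 3/4 (dominant) or 1/4 (recessive).
Target: white (feather color), clean (leg feathering), rose (comb type)
Probability = product of independent per-trait probabilities
= 1/4 × 1/4 × 3/4 = 3/64
Expected count = 3/64 × 1216 = 57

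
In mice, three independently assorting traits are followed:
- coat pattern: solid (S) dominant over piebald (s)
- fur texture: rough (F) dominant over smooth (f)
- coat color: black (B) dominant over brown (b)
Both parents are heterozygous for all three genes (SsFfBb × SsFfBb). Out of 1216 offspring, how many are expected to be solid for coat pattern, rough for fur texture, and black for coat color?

Trihybrid cross: SsFfBb × SsFfBb
Each trait segregates independently with a 3:1 phenotypic ratio, so each gene contributes 3/4 (dominant) or 1/4 (recessive).
Target: solid (coat pattern), rough (fur texture), black (coat color)
Probability = product of independent per-trait probabilities
= 3/4 × 3/4 × 3/4 = 27/64
Expected count = 27/64 × 1216 = 513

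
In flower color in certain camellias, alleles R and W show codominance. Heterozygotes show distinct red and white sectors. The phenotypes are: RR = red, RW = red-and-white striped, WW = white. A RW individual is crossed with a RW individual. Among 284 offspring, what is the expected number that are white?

Punnett square for RW × RW:
Offspring genotypes: 1 RR, 2 RW, 1 WW
Phenotype counts: 1 red, 2 red-and-white striped, 1 white
white: 1 out of 4 → fraction 1/4
Expected count = 1/4 × 284 = 71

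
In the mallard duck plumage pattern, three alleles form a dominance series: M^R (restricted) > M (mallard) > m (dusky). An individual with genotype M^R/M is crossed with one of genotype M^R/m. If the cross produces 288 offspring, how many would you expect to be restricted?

Cross: M^R/M × M^R/m
Allele dominance: M^R > M > m
Offspring genotypes: 1 M^R/M^R, 1 M^R/m, 1 M^R/M, 1 M/m
Phenotype counts: 3 restricted, 1 mallard
restricted: 3 out of 4 → fraction 3/4
Expected count = 3/4 × 288 = 216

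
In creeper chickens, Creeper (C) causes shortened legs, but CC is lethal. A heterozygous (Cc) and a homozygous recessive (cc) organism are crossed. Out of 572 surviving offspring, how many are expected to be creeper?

Cross: Cc × cc
Punnett square offspring (before lethality): 2 Cc, 2 cc
No CC offspring are produced in this cross.
creeper: 2 out of 4 → fraction 1/2
Expected count = 1/2 × 572 = 286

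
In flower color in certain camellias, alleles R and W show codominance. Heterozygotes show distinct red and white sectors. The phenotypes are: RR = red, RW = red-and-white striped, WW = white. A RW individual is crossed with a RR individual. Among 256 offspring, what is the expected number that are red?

Punnett square for RW × RR:
Offspring genotypes: 2 RR, 2 RW
Phenotype counts: 2 red, 2 red-and-white striped
red: 2 out of 4 → fraction 1/2
Expected count = 1/2 × 256 = 128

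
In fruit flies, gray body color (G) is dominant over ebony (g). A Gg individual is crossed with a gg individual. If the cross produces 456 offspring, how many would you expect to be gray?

Punnett square for Gg × gg:
Offspring genotypes: 2 Gg, 2 gg
gray: 2, ebony: 2
gray: 2 out of 4 → fraction 1/2
Expected count = 1/2 × 456 = 228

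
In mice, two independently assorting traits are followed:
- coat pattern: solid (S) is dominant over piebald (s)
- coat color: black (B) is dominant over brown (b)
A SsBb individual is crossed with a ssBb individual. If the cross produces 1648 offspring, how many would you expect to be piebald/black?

Dihybrid cross SsBb × ssBb — consider each gene separately:
coat pattern: Ss × ss → 2 Ss, 2 ss → 2 S_ : 2 ss (out of 4)
coat color: Bb × Bb → 1 BB, 2 Bb, 1 bb → 3 B_ : 1 bb (out of 4)
Combine (counts out of 4 × 4 = 16): solid/black (S_B_) = 2×3 = 6; solid/brown (S_bb) = 2×1 = 2; piebald/black (ssB_) = 2×3 = 6; piebald/brown (ssbb) = 2×1 = 2
Phenotype counts (out of 16): 6 solid/black, 2 solid/brown, 6 piebald/black, 2 piebald/brown
piebald/black: 6 out of 16 → fraction 3/8
Expected count = 3/8 × 1648 = 618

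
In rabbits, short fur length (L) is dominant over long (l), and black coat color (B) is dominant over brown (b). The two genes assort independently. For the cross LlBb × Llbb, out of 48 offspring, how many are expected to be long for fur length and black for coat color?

Dihybrid cross LlBb × Llbb — consider each gene separately:
fur length: Ll × Ll → 1 LL, 2 Ll, 1 ll → 3 L_ : 1 ll (out of 4)
coat color: Bb × bb → 2 Bb, 2 bb → 2 B_ : 2 bb (out of 4)
Looking for: long (ll) and black (B_)
P(long) = 1/4, P(black) = 2/4
P(both) = 1/4 × 2/4 = 2/16 = 1/8
Expected count = 1/8 × 48 = 6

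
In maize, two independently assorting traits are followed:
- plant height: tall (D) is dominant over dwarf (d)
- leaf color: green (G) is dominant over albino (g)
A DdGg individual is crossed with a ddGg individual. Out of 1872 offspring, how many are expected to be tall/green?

Dihybrid cross DdGg × ddGg — consider each gene separately:
plant height: Dd × dd → 2 Dd, 2 dd → 2 D_ : 2 dd (out of 4)
leaf color: Gg × Gg → 1 GG, 2 Gg, 1 gg → 3 G_ : 1 gg (out of 4)
Combine (counts out of 4 × 4 = 16): tall/green (D_G_) = 2×3 = 6; tall/albino (D_gg) = 2×1 = 2; dwarf/green (ddG_) = 2×3 = 6; dwarf/albino (ddgg) = 2×1 = 2
Phenotype counts (out of 16): 6 tall/green, 2 tall/albino, 6 dwarf/green, 2 dwarf/albino
tall/green: 6 out of 16 → fraction 3/8
Expected count = 3/8 × 1872 = 702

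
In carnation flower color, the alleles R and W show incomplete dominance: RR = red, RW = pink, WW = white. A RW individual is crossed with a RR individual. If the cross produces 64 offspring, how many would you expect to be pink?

Punnett square for RW × RR:
Offspring genotypes: 2 RR, 2 RW
Phenotype counts: 2 red, 2 pink
pink: 2 out of 4 → fraction 1/2
Expected count = 1/2 × 64 = 32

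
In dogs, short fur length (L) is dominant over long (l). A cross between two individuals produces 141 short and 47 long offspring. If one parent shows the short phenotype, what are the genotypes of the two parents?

Observed offspring: 141 short, 47 long
The observed ratio simplifies to 3:1. Long (ll) offspring appear, so each parent must contribute one l allele. The parent stated to show short carries L, so it is Ll. The other parent is then either Ll or ll: Ll × ll would give a 1:1 split, whereas Ll × Ll gives 3:1 — matching the data. So both parents are heterozygous (Ll × Ll).
Parent genotypes: Ll × Ll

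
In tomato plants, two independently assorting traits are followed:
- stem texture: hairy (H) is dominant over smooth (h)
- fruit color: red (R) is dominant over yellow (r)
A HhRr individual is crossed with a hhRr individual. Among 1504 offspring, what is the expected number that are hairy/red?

Dihybrid cross HhRr × hhRr — consider each gene separately:
stem texture: Hh × hh → 2 Hh, 2 hh → 2 H_ : 2 hh (out of 4)
fruit color: Rr × Rr → 1 RR, 2 Rr, 1 rr → 3 R_ : 1 rr (out of 4)
Combine (counts out of 4 × 4 = 16): hairy/red (H_R_) = 2×3 = 6; hairy/yellow (H_rr) = 2×1 = 2; smooth/red (hhR_) = 2×3 = 6; smooth/yellow (hhrr) = 2×1 = 2
Phenotype counts (out of 16): 6 hairy/red, 2 hairy/yellow, 6 smooth/red, 2 smooth/yellow
hairy/red: 6 out of 16 → fraction 3/8
Expected count = 3/8 × 1504 = 564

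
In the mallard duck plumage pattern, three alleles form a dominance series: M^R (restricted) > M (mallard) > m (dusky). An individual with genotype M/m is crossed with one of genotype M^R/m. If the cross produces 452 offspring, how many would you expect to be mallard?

Cross: M/m × M^R/m
Allele dominance: M^R > M > m
Offspring genotypes: 1 M^R/M, 1 M/m, 1 M^R/m, 1 m/m
Phenotype counts: 2 restricted, 1 mallard, 1 dusky
mallard: 1 out of 4 → fraction 1/4
Expected count = 1/4 × 452 = 113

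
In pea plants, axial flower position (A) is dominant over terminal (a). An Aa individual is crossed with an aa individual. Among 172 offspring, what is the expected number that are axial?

Punnett square for Aa × aa:
Offspring genotypes: 2 Aa, 2 aa
axial: 2, terminal: 2
axial: 2 out of 4 → fraction 1/2
Expected count = 1/2 × 172 = 86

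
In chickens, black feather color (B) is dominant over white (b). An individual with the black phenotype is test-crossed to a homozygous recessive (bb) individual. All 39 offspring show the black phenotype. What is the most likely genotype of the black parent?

Test cross: ? × bb
All offspring are black.
If the unknown parent were heterozygous (Bb), about half of 39 offspring would be white; none are. The unknown parent is most likely homozygous dominant (BB).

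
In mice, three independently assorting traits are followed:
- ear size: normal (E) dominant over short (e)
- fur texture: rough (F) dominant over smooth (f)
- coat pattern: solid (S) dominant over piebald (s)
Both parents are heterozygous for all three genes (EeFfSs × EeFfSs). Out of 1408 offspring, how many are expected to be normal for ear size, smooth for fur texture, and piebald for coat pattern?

Trihybrid cross: EeFfSs × EeFfSs
Each trait segregates independently with a 3:1 phenotypic ratio, so each gene contributes 3/4 (dominant) or 1/4 (recessive).
Target: normal (ear size), smooth (fur texture), piebald (coat pattern)
Probability = product of independent per-trait probabilities
= 3/4 × 1/4 × 1/4 = 3/64
Expected count = 3/64 × 1408 = 66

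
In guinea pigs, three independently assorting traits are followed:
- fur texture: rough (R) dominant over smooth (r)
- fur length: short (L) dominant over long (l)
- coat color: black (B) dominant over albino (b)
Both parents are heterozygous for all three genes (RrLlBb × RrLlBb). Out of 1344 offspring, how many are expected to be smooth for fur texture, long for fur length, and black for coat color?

Trihybrid cross: RrLlBb × RrLlBb
Each trait segregates independently with a 3:1 phenotypic ratio, so each gene contributes 3/4 (dominant) or 1/4 (recessive).
Target: smooth (fur texture), long (fur length), black (coat color)
Probability = product of independent per-trait probabilities
= 1/4 × 1/4 × 3/4 = 3/64
Expected count = 3/64 × 1344 = 63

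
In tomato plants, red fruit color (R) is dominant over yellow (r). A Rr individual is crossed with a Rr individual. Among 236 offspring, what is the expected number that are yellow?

Punnett square for Rr × Rr:
Offspring genotypes: 1 RR, 2 Rr, 1 rr
red: 3, yellow: 1
yellow: 1 out of 4 → fraction 1/4
Expected count = 1/4 × 236 = 59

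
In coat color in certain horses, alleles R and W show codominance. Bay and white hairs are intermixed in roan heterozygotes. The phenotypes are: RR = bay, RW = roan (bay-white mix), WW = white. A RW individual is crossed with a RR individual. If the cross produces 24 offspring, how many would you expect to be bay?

Punnett square for RW × RR:
Offspring genotypes: 2 RR, 2 RW
Phenotype counts: 2 bay, 2 roan (bay-white mix)
bay: 2 out of 4 → fraction 1/2
Expected count = 1/2 × 24 = 12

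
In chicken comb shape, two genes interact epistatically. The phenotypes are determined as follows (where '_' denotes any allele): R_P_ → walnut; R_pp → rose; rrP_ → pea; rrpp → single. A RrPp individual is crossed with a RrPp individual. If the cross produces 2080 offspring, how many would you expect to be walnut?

Cross: RrPp × RrPp — consider each gene separately:
R gene: Rr × Rr → 1 RR, 2 Rr, 1 rr → 3 R_ : 1 rr (out of 4)
P gene: Pp × Pp → 1 PP, 2 Pp, 1 pp → 3 P_ : 1 pp (out of 4)
Genotype classes (out of 4 × 4 = 16): R_P_ = 3×3 = 9; R_pp = 3×1 = 3; rrP_ = 1×3 = 3; rrpp = 1×1 = 1
Apply the phenotype rules: R_P_ (9) → walnut; R_pp (3) → rose; rrP_ (3) → pea; rrpp (1) → single
Phenotype counts (out of 16): 9 walnut, 3 rose, 3 pea, 1 single
walnut: 9 out of 16 → fraction 9/16
Expected count = 9/16 × 2080 = 1170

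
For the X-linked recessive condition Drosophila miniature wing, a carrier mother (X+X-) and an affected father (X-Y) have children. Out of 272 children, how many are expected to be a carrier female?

Cross: X+X- × X-Y
Offspring: 1 X+X-, 1 X+Y, 1 X-X-, 1 X-Y
Probability of a carrier female: 1/4
Expected count = 1/4 × 272 = 68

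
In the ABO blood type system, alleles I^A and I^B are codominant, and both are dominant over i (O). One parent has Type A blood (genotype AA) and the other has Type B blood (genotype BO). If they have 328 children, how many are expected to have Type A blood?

Cross: AA × BO
Possible offspring genotypes: 2 AB, 2 AO
Blood type counts: 2 Type AB, 2 Type A
Probability of Type A: 2/4 = 1/2
Expected count = 1/2 × 328 = 164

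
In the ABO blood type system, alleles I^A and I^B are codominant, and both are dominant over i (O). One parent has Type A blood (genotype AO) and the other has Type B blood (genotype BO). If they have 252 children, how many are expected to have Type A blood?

Cross: AO × BO
Possible offspring genotypes: 1 AB, 1 AO, 1 BO, 1 OO
Blood type counts: 1 Type AB, 1 Type A, 1 Type B, 1 Type O
Probability of Type A: 1/4
Expected count = 1/4 × 252 = 63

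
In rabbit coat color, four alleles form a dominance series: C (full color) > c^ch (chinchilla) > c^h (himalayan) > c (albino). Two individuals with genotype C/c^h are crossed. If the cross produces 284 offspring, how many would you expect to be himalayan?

Cross: C/c^h × C/c^h
Allele dominance: C > c^ch > c^h > c
Offspring genotypes: 1 C/C, 2 C/c^h, 1 c^h/c^h
Phenotype counts: 3 full color, 1 himalayan
himalayan: 1 out of 4 → fraction 1/4
Expected count = 1/4 × 284 = 71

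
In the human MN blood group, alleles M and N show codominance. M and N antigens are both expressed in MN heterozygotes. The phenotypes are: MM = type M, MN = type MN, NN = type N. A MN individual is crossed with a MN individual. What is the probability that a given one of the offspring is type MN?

Punnett square for MN × MN:
Offspring genotypes: 1 MM, 2 MN, 1 NN
Phenotype counts: 1 type M, 2 type MN, 1 type N
type MN: 2 out of 4
Probability: 2/4 = 1/2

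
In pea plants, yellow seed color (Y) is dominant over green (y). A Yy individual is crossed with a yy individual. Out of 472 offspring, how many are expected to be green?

Punnett square for Yy × yy:
Offspring genotypes: 2 Yy, 2 yy
yellow: 2, green: 2
green: 2 out of 4 → fraction 1/2
Expected count = 1/2 × 472 = 236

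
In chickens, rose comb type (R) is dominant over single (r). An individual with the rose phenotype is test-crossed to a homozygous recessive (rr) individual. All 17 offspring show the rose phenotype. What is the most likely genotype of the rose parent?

Test cross: ? × rr
All offspring are rose.
If the unknown parent were heterozygous (Rr), about half of 17 offspring would be single; none are. The unknown parent is most likely homozygous dominant (RR).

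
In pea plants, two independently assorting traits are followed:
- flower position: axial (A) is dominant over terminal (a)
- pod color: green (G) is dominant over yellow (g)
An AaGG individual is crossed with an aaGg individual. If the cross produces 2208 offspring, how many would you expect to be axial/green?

Dihybrid cross AaGG × aaGg — consider each gene separately:
flower position: Aa × aa → 2 Aa, 2 aa → 2 A_ : 2 aa (out of 4)
pod color: GG × Gg → 2 GG, 2 Gg → 4 G_ (out of 4)
Combine (counts out of 4 × 4 = 16): axial/green (A_G_) = 2×4 = 8; terminal/green (aaG_) = 2×4 = 8
Phenotype counts (out of 16): 8 axial/green, 8 terminal/green
axial/green: 8 out of 16 → fraction 1/2
Expected count = 1/2 × 2208 = 1104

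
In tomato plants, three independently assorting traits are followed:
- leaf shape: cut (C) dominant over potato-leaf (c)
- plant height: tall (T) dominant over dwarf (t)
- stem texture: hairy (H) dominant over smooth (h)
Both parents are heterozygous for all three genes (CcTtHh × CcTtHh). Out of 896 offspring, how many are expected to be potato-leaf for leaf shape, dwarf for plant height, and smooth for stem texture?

Trihybrid cross: CcTtHh × CcTtHh
Each trait segregates independently with a 3:1 phenotypic ratio, so each gene contributes 3/4 (dominant) or 1/4 (recessive).
Target: potato-leaf (leaf shape), dwarf (plant height), smooth (stem texture)
Probability = product of independent per-trait probabilities
= 1/4 × 1/4 × 1/4 = 1/64
Expected count = 1/64 × 896 = 14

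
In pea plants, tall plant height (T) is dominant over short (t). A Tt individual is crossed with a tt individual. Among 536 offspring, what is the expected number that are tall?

Punnett square for Tt × tt:
Offspring genotypes: 2 Tt, 2 tt
tall: 2, short: 2
tall: 2 out of 4 → fraction 1/2
Expected count = 1/2 × 536 = 268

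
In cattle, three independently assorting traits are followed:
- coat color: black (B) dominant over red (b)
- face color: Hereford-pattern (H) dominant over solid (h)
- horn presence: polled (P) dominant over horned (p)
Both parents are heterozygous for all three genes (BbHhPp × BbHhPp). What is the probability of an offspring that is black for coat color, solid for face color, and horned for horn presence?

Trihybrid cross: BbHhPp × BbHhPp
Each trait segregates independently with a 3:1 phenotypic ratio, so each gene contributes 3/4 (dominant) or 1/4 (recessive).
Target: black (coat color), solid (face color), horned (horn presence)
Probability = product of independent per-trait probabilities
= 3/4 × 1/4 × 1/4 = 3/64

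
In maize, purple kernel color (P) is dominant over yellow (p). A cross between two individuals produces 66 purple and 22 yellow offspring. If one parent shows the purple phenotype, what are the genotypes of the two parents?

Observed offspring: 66 purple, 22 yellow
The observed ratio simplifies to 3:1. Yellow (pp) offspring appear, so each parent must contribute one p allele. The parent stated to show purple carries P, so it is Pp. The other parent is then either Pp or pp: Pp × pp would give a 1:1 split, whereas Pp × Pp gives 3:1 — matching the data. So both parents are heterozygous (Pp × Pp).
Parent genotypes: Pp × Pp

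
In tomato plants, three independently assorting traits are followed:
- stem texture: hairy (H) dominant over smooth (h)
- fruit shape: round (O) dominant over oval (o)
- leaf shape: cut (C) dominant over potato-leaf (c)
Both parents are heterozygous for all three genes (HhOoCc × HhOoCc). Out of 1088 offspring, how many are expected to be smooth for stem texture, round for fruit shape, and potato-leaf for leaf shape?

Trihybrid cross: HhOoCc × HhOoCc
Each trait segregates independently with a 3:1 phenotypic ratio, so each gene contributes 3/4 (dominant) or 1/4 (recessive).
Target: smooth (stem texture), round (fruit shape), potato-leaf (leaf shape)
Probability = product of independent per-trait probabilities
= 1/4 × 3/4 × 1/4 = 3/64
Expected count = 3/64 × 1088 = 51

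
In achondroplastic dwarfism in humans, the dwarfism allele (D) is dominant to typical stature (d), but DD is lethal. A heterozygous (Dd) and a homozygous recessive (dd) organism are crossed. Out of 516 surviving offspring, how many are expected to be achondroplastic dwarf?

Cross: Dd × dd
Punnett square offspring (before lethality): 2 Dd, 2 dd
No DD offspring are produced in this cross.
achondroplastic dwarf: 2 out of 4 → fraction 1/2
Expected count = 1/2 × 516 = 258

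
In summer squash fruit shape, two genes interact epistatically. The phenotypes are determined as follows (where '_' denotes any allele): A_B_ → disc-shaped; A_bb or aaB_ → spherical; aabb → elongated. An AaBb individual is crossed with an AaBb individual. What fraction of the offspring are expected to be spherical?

Cross: AaBb × AaBb — consider each gene separately:
A gene: Aa × Aa → 1 AA, 2 Aa, 1 aa → 3 A_ : 1 aa (out of 4)
B gene: Bb × Bb → 1 BB, 2 Bb, 1 bb → 3 B_ : 1 bb (out of 4)
Genotype classes (out of 4 × 4 = 16): A_B_ = 3×3 = 9; A_bb = 3×1 = 3; aaB_ = 1×3 = 3; aabb = 1×1 = 1
Apply the phenotype rules: A_B_ (9) → disc-shaped; A_bb (3) + aaB_ (3) → spherical; aabb (1) → elongated
Phenotype counts (out of 16): 9 disc-shaped, 6 spherical, 1 elongated
spherical: 6 out of 16
Probability: 6/16 = 3/8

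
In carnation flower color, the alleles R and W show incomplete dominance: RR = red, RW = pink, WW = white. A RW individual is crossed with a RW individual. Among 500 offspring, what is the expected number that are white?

Punnett square for RW × RW:
Offspring genotypes: 1 RR, 2 RW, 1 WW
Phenotype counts: 1 red, 2 pink, 1 white
white: 1 out of 4 → fraction 1/4
Expected count = 1/4 × 500 = 125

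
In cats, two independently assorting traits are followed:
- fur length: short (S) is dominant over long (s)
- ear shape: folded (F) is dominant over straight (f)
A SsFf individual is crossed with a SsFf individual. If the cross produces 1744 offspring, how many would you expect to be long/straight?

Dihybrid cross SsFf × SsFf — consider each gene separately:
fur length: Ss × Ss → 1 SS, 2 Ss, 1 ss → 3 S_ : 1 ss (out of 4)
ear shape: Ff × Ff → 1 FF, 2 Ff, 1 ff → 3 F_ : 1 ff (out of 4)
Combine (counts out of 4 × 4 = 16): short/folded (S_F_) = 3×3 = 9; short/straight (S_ff) = 3×1 = 3; long/folded (ssF_) = 1×3 = 3; long/straight (ssff) = 1×1 = 1
Phenotype counts (out of 16): 9 short/folded, 3 short/straight, 3 long/folded, 1 long/straight
long/straight: 1 out of 16 → fraction 1/16
Expected count = 1/16 × 1744 = 109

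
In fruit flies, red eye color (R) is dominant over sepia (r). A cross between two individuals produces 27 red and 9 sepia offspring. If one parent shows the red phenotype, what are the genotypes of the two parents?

Observed offspring: 27 red, 9 sepia
The observed ratio simplifies to 3:1. Sepia (rr) offspring appear, so each parent must contribute one r allele. The parent stated to show red carries R, so it is Rr. The other parent is then either Rr or rr: Rr × rr would give a 1:1 split, whereas Rr × Rr gives 3:1 — matching the data. So both parents are heterozygous (Rr × Rr).
Parent genotypes: Rr × Rr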